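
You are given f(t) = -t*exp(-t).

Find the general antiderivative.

Recognize the product-rule pattern: f = u'v + uv' with u = t + 1, v = exp(-t), so integration by parts undoes it.
Check: d/dt[(t + 1)*exp(-t)] = -t*exp(-t) = f(t).

F(t) = (t + 1)*exp(-t) + C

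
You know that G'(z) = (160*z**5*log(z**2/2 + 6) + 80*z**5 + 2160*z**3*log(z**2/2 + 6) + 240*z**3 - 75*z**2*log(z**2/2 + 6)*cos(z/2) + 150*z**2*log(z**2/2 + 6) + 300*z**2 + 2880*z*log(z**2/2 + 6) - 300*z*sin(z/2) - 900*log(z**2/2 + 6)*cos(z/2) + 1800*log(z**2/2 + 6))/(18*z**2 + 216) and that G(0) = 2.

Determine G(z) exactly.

G(z) = 20*z**4*log(z**2/2 + 6)/9 + 20*z**2*log(z**2/2 + 6)/3 + 25*z*log(z**2/2 + 6)/3 - 25*log(z**2/2 + 6)*sin(z/2)/3 + 2

G'(z) has the shape u'v + uv' for u = 20*z**4/9 + 20*z**2/3 + 25*z/3 - 25*sin(z/2)/3 and v = log(z**2/2 + 6) — it is the derivative of the product u*v.
A general antiderivative is -5*(-4*z**4/3 - 4*z**2 - 5*z + 5*sin(z/2))*log(z**2/2 + 6)/3 + C.
The condition gives C = 2 - (0) = 2.
So G(z) = 20*z**4*log(z**2/2 + 6)/9 + 20*z**2*log(z**2/2 + 6)/3 + 25*z*log(z**2/2 + 6)/3 - 25*log(z**2/2 + 6)*sin(z/2)/3 + 2.
Check: d/dz[20*z**4*log(z**2/2 + 6)/9 + 20*z**2*log(z**2/2 + 6)/3 + 25*z*log(z**2/2 + 6)/3 - 25*log(z**2/2 + 6)*sin(z/2)/3 + 2] = (160*z**5*log(z**2/2 + 6) + 80*z**5 + 2160*z**3*log(z**2/2 + 6) + 240*z**3 - 75*z**2*log(z**2/2 + 6)*cos(z/2) + 150*z**2*log(z**2/2 + 6) + 300*z**2 + 2880*z*log(z**2/2 + 6) - 300*z*sin(z/2) - 900*log(z**2/2 + 6)*cos(z/2) + 1800*log(z**2/2 + 6))/(18*z**2 + 216) = G'(z).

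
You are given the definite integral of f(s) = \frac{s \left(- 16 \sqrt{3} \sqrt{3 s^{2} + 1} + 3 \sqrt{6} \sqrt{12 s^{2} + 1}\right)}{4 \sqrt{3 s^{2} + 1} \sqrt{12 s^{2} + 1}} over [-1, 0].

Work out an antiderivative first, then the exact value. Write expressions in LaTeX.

Antiderivative: F(s) = \frac{3 \sqrt{2 s^{2} + \frac{2}{3}}}{4} - \sqrt{4 s^{2} + \frac{1}{3}}; value = - \frac{\sqrt{6}}{4} - \frac{\sqrt{3}}{3} + \frac{\sqrt{39}}{3}

Differentiate the proposed F(s) back; it has to land on f(s) exactly.
F(s) = \frac{3 \sqrt{2 s^{2} + \frac{2}{3}}}{4} - \sqrt{4 s^{2} + \frac{1}{3}} is an antiderivative of f.
Check: d/ds[\frac{3 \sqrt{2 s^{2} + \frac{2}{3}}}{4} - \sqrt{4 s^{2} + \frac{1}{3}}] = \frac{- 16 \sqrt{3} s \sqrt{3 s^{2} + 1} + 3 \sqrt{6} s \sqrt{12 s^{2} + 1}}{4 \sqrt{3 s^{2} + 1} \sqrt{12 s^{2} + 1}}, which equals f(s).
F(0) = - \frac{\sqrt{3}}{3} + \frac{\sqrt{6}}{4}; F(-1) = - \frac{\sqrt{39}}{3} + \frac{\sqrt{6}}{2}.
Integral = F(0) - F(-1) = - \frac{\sqrt{6}}{4} - \frac{\sqrt{3}}{3} + \frac{\sqrt{39}}{3}.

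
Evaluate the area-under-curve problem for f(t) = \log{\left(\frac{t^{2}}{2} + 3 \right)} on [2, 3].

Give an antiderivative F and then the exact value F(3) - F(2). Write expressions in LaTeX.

Since d/dt undoes antidifferentiation here, F'(t) = f(t) is required of F(t).
F(t) = t \log{\left(\frac{t^{2}}{2} + 3 \right)} - 2 t + 2 \sqrt{6} \operatorname{atan}{\left(\frac{\sqrt{6} t}{6} \right)} is an antiderivative of f.
Check: d/dt[t \log{\left(\frac{t^{2}}{2} + 3 \right)} - 2 t + 2 \sqrt{6} \operatorname{atan}{\left(\frac{\sqrt{6} t}{6} \right)}] = \log{\left(\frac{t^{2}}{2} + 3 \right)} = f(t).
F(3) = -6 + 2 \sqrt{6} \operatorname{atan}{\left(\frac{\sqrt{6}}{2} \right)} + 3 \log{\left(\frac{15}{2} \right)}; F(2) = -4 + 2 \log{\left(5 \right)} + 2 \sqrt{6} \operatorname{atan}{\left(\frac{\sqrt{6}}{3} \right)}.
Integral = F(3) - F(2) = - 2 \sqrt{6} \operatorname{atan}{\left(\frac{\sqrt{6}}{3} \right)} - 2 \log{\left(5 \right)} - 2 + 2 \sqrt{6} \operatorname{atan}{\left(\frac{\sqrt{6}}{2} \right)} + 3 \log{\left(\frac{15}{2} \right)}.

Antiderivative: F(t) = t \log{\left(\frac{t^{2}}{2} + 3 \right)} - 2 t + 2 \sqrt{6} \operatorname{atan}{\left(\frac{\sqrt{6} t}{6} \right)}; value = - 2 \sqrt{6} \operatorname{atan}{\left(\frac{\sqrt{6}}{3} \right)} - 2 \log{\left(5 \right)} - 2 + 2 \sqrt{6} \operatorname{atan}{\left(\frac{\sqrt{6}}{2} \right)} + 3 \log{\left(\frac{15}{2} \right)}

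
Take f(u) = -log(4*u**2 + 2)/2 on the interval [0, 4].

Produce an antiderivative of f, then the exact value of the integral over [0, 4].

For F(u) to be correct the identity F'(u) - f(u) = 0 must hold.
F(u) = -u*log(4*u**2 + 2)/2 + u - sqrt(2)*atan(sqrt(2)*u)/2 is an antiderivative of f.
Check: d/du[-u*log(4*u**2 + 2)/2 + u - sqrt(2)*atan(sqrt(2)*u)/2] = -log(2*u**2 + 1)/2 - log(2)/2, which equals f(u).
F(4) = -2*log(66) - sqrt(2)*atan(4*sqrt(2))/2 + 4; F(0) = 0.
Integral = F(4) - F(0) = -2*log(66) - sqrt(2)*atan(4*sqrt(2))/2 + 4.

Antiderivative: F(u) = -u*log(4*u**2 + 2)/2 + u - sqrt(2)*atan(sqrt(2)*u)/2; value = -2*log(66) - sqrt(2)*atan(4*sqrt(2))/2 + 4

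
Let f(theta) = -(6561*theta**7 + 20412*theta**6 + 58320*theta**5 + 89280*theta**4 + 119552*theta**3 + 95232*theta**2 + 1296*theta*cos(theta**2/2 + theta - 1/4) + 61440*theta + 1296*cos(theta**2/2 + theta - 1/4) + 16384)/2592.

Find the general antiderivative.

Recover f(theta) by differentiating a candidate F(theta); any mismatch rules it out.
Check: d/dtheta[(-(9*theta**2 + 8*theta + 16)**4 - 10368*sin(theta**2/2 + theta - 1/4))/20736] = -81*theta**7/32 - 63*theta**6/8 - 45*theta**5/2 - 310*theta**4/9 - 3736*theta**3/81 - 992*theta**2/27 - theta*cos(theta**2/2 + theta - 1/4)/2 - 640*theta/27 - cos(theta**2/2 + theta - 1/4)/2 - 512/81, which equals f(theta).

F(theta) = (-(9*theta**2 + 8*theta + 16)**4 - 10368*sin(theta**2/2 + theta - 1/4))/20736 + C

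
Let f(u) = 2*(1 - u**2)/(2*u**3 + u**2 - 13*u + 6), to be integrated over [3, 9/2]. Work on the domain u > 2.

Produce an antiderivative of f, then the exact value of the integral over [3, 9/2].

The denominator factors as (u - 2)*(u + 3)*(2*u - 1); partial fractions split f into directly integrable pieces: -2/(7*(2*u - 1)) - 16/(35*(u + 3)) - 2/(5*(u - 2)).
F(u) = -2*log(u - 2)/5 - log(u - 1/2)/7 - 16*log(u + 3)/35 is an antiderivative of f.
Check: d/du[-2*log(u - 2)/5 - log(u - 1/2)/7 - 16*log(u + 3)/35] = (2 - 2*u**2)/(2*u**3 + u**2 - 13*u + 6), which equals f(u).
F(9/2) = -16*log(15/2)/35 - 2*log(5/2)/5 - log(4)/7; F(3) = -16*log(6)/35 - log(5/2)/7.
Integral = F(9/2) - F(3) = -16*log(15/2)/35 - 9*log(5/2)/35 - log(4)/7 + 16*log(6)/35.

Antiderivative: F(u) = -2*log(u - 2)/5 - log(u - 1/2)/7 - 16*log(u + 3)/35; value = -16*log(15/2)/35 - 9*log(5/2)/35 - log(4)/7 + 16*log(6)/35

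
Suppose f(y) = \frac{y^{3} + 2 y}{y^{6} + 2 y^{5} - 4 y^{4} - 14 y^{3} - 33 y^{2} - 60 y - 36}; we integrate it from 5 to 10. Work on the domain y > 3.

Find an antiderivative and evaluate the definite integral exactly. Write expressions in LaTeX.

Factor the denominator (\left(y - 3\right) \left(y + 1\right) \left(y + 2\right)^{2} \left(y^{2} + 3\right)) and decompose: f = - \frac{3 y - 13}{392 \left(y^{2} + 3\right)} - \frac{254}{1225 \left(y + 2\right)} - \frac{12}{35 \left(y + 2\right)^{2}} + \frac{3}{16 \left(y + 1\right)} + \frac{11}{400 \left(y - 3\right)}; each piece integrates to a log, atan, or power term.
F(y) = \frac{1617 y \log{\left(y - 3 \right)} + 11025 y \log{\left(y + 1 \right)} - 12192 y \log{\left(y + 2 \right)} - 225 y \log{\left(y^{2} + 3 \right)} + 650 \sqrt{3} y \operatorname{atan}{\left(\frac{\sqrt{3} y}{3} \right)} + 3234 \log{\left(y - 3 \right)} + 22050 \log{\left(y + 1 \right)} - 24384 \log{\left(y + 2 \right)} - 450 \log{\left(y^{2} + 3 \right)} + 1300 \sqrt{3} \operatorname{atan}{\left(\frac{\sqrt{3} y}{3} \right)} + 20160}{58800 \left(y + 2\right)} is an antiderivative of f.
Check: d/dy[\frac{1617 y \log{\left(y - 3 \right)} + 11025 y \log{\left(y + 1 \right)} - 12192 y \log{\left(y + 2 \right)} - 225 y \log{\left(y^{2} + 3 \right)} + 650 \sqrt{3} y \operatorname{atan}{\left(\frac{\sqrt{3} y}{3} \right)} + 3234 \log{\left(y - 3 \right)} + 22050 \log{\left(y + 1 \right)} - 24384 \log{\left(y + 2 \right)} - 450 \log{\left(y^{2} + 3 \right)} + 1300 \sqrt{3} \operatorname{atan}{\left(\frac{\sqrt{3} y}{3} \right)} + 20160}{58800 \left(y + 2\right)}] = \frac{y^{3} + 2 y}{y^{6} + 2 y^{5} - 4 y^{4} - 14 y^{3} - 33 y^{2} - 60 y - 36} = f(y).
F(10) = - \frac{254 \log{\left(12 \right)}}{1225} - \frac{3 \log{\left(103 \right)}}{784} + \frac{13 \sqrt{3} \operatorname{atan}{\left(\frac{10 \sqrt{3}}{3} \right)}}{1176} + \frac{1}{35} + \frac{11 \log{\left(7 \right)}}{400} + \frac{3 \log{\left(11 \right)}}{16}; F(5) = - \frac{254 \log{\left(7 \right)}}{1225} - \frac{3 \log{\left(28 \right)}}{784} + \frac{11 \log{\left(2 \right)}}{400} + \frac{13 \sqrt{3} \operatorname{atan}{\left(\frac{5 \sqrt{3}}{3} \right)}}{1176} + \frac{12}{245} + \frac{3 \log{\left(6 \right)}}{16}.
Integral = F(10) - F(5) = - \frac{254 \log{\left(12 \right)}}{1225} - \frac{3 \log{\left(6 \right)}}{16} - \frac{13 \sqrt{3} \operatorname{atan}{\left(\frac{5 \sqrt{3}}{3} \right)}}{1176} - \frac{1}{49} - \frac{11 \log{\left(2 \right)}}{400} - \frac{3 \log{\left(103 \right)}}{784} + \frac{3 \log{\left(28 \right)}}{784} + \frac{13 \sqrt{3} \operatorname{atan}{\left(\frac{10 \sqrt{3}}{3} \right)}}{1176} + \frac{3 \log{\left(11 \right)}}{16} + \frac{4603 \log{\left(7 \right)}}{19600}.

Antiderivative: F(y) = \frac{1617 y \log{\left(y - 3 \right)} + 11025 y \log{\left(y + 1 \right)} - 12192 y \log{\left(y + 2 \right)} - 225 y \log{\left(y^{2} + 3 \right)} + 650 \sqrt{3} y \operatorname{atan}{\left(\frac{\sqrt{3} y}{3} \right)} + 3234 \log{\left(y - 3 \right)} + 22050 \log{\left(y + 1 \right)} - 24384 \log{\left(y + 2 \right)} - 450 \log{\left(y^{2} + 3 \right)} + 1300 \sqrt{3} \operatorname{atan}{\left(\frac{\sqrt{3} y}{3} \right)} + 20160}{58800 \left(y + 2\right)}; value = - \frac{254 \log{\left(12 \right)}}{1225} - \frac{3 \log{\left(6 \right)}}{16} - \frac{13 \sqrt{3} \operatorname{atan}{\left(\frac{5 \sqrt{3}}{3} \right)}}{1176} - \frac{1}{49} - \frac{11 \log{\left(2 \right)}}{400} - \frac{3 \log{\left(103 \right)}}{784} + \frac{3 \log{\left(28 \right)}}{784} + \frac{13 \sqrt{3} \operatorname{atan}{\left(\frac{10 \sqrt{3}}{3} \right)}}{1176} + \frac{3 \log{\left(11 \right)}}{16} + \frac{4603 \log{\left(7 \right)}}{19600}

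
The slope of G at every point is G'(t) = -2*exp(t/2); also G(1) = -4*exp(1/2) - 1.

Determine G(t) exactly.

Differentiate the proposed G(t) back; it has to land on the given G'(t).
A general antiderivative is -4*exp(t/2) + C.
The condition gives C = -4*exp(1/2) - 1 - (-4*exp(1/2)) = -1.
So G(t) = -4*exp(t/2) - 1.
Check: d/dt[-4*exp(t/2) - 1] = -2*exp(t/2) = G'(t).

G(t) = -4*exp(t/2) - 1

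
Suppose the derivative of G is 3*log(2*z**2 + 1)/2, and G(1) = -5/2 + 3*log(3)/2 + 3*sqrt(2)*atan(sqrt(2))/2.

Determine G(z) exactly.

G(z) = (3*z*log(2*z**2 + 1) - 6*z + 3*sqrt(2)*atan(sqrt(2)*z) + 1)/2

For G(z) to be correct, d/dz[G] must agree with the stated G'(z) identically.
A general antiderivative is 3*z*log(2*z**2 + 1)/2 - 3*z + 3*sqrt(2)*atan(sqrt(2)*z)/2 + C.
The condition gives C = -5/2 + 3*log(3)/2 + 3*sqrt(2)*atan(sqrt(2))/2 - (-3 + 3*log(3)/2 + 3*sqrt(2)*atan(sqrt(2))/2) = 1/2.
So G(z) = (3*z*log(2*z**2 + 1) - 6*z + 3*sqrt(2)*atan(sqrt(2)*z) + 1)/2.
Check: d/dz[(3*z*log(2*z**2 + 1) - 6*z + 3*sqrt(2)*atan(sqrt(2)*z) + 1)/2] = 3*log(2*z**2 + 1)/2 = G'(z).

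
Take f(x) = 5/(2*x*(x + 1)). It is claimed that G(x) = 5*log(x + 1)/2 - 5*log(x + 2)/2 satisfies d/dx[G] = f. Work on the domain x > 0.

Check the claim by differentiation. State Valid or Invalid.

d/dx[G] = 5/(2*x**2 + 6*x + 4)
d/dx[G] - f(x) = -5/(x**3 + 3*x**2 + 2*x) != 0.

Invalid: d/dx[G] - f = -5/(x**3 + 3*x**2 + 2*x), which is not 0.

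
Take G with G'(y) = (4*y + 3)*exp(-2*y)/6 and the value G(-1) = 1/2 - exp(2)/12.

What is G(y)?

G(y) = -y*exp(-2*y)/3 + 1/2 - 5*exp(-2*y)/12

Recognize the product-rule pattern: G'(y) = u'v + uv' with u = -y/3 - 5/12, v = exp(-2*y), so integration by parts undoes it.
A general antiderivative is (-4*y - 5)*exp(-2*y)/12 + C.
The condition gives C = 1/2 - exp(2)/12 - (-exp(2)/12) = 1/2.
So G(y) = -y*exp(-2*y)/3 + 1/2 - 5*exp(-2*y)/12.
Check: d/dy[-y*exp(-2*y)/3 + 1/2 - 5*exp(-2*y)/12] = (4*y + 3)*exp(-2*y)/6 = G'(y).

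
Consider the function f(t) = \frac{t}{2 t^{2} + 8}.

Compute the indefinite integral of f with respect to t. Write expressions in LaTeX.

F(t) = \frac{\log{\left(t^{2} + 4 \right)}}{4} + C

f matches the chain-rule pattern g'(h)*h' with inner function h(t) = t^{2} + 4; substituting u = h(t) collapses the integral.
Check: d/dt[\frac{\log{\left(t^{2} + 4 \right)}}{4}] = \frac{t}{2 t^{2} + 8} = f(t).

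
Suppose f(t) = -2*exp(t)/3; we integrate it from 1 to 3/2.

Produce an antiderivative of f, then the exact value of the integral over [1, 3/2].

Check any antiderivative F(t) by computing F'(t) and comparing it with f(t).
F(t) = -2*exp(t)/3 is an antiderivative of f.
Check: d/dt[-2*exp(t)/3] = -2*exp(t)/3 = f(t).
F(3/2) = -2*exp(3/2)/3; F(1) = -2*exp(1)/3.
Integral = F(3/2) - F(1) = -2*exp(3/2)/3 + 2*exp(1)/3.

Antiderivative: F(t) = -2*exp(t)/3; value = -2*exp(3/2)/3 + 2*exp(1)/3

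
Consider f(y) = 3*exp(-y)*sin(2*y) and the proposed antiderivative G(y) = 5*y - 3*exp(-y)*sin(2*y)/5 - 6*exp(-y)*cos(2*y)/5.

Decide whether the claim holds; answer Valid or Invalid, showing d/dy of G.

Invalid: d/dy[G] - f = 5, which is not 0.

d/dy[G] = (5*exp(y) + 3*sin(2*y))*exp(-y)
d/dy[G] - f(y) = 5 != 0.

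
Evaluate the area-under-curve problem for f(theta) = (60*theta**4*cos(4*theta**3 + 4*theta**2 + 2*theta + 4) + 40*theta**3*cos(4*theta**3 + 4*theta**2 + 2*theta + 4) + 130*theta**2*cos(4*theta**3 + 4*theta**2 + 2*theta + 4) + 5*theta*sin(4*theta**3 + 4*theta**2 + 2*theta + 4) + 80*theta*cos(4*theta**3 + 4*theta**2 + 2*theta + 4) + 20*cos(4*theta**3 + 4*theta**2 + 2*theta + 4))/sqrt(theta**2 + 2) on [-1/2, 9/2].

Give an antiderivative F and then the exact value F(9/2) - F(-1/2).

Antiderivative: F(theta) = 5*sqrt(theta**2 + 2)*sin(4*theta**3 + 4*theta**2 + 2*theta + 4); value = 5*sqrt(89)*sin(917/2)/2 - 15*sin(7/2)/2

f has the shape u'v + uv' for u = 5*sqrt(theta**2 + 2) and v = sin(4*theta**3 + 4*theta**2 + 2*theta + 4) — it is the derivative of the product u*v.
F(theta) = 5*sqrt(theta**2 + 2)*sin(4*theta**3 + 4*theta**2 + 2*theta + 4) is an antiderivative of f.
Check: d/dtheta[5*sqrt(theta**2 + 2)*sin(4*theta**3 + 4*theta**2 + 2*theta + 4)] = (60*theta**4*cos(4*theta**3 + 4*theta**2 + 2*theta + 4) + 40*theta**3*cos(4*theta**3 + 4*theta**2 + 2*theta + 4) + 130*theta**2*cos(4*theta**3 + 4*theta**2 + 2*theta + 4) + 5*theta*sin(4*theta**3 + 4*theta**2 + 2*theta + 4) + 80*theta*cos(4*theta**3 + 4*theta**2 + 2*theta + 4) + 20*cos(4*theta**3 + 4*theta**2 + 2*theta + 4))/sqrt(theta**2 + 2) = f(theta).
F(9/2) = 5*sqrt(89)*sin(917/2)/2; F(-1/2) = 15*sin(7/2)/2.
Integral = F(9/2) - F(-1/2) = 5*sqrt(89)*sin(917/2)/2 - 15*sin(7/2)/2.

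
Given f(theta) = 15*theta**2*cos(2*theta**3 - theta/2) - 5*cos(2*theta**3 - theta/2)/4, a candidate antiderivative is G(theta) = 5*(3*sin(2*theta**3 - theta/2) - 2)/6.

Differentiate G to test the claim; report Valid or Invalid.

Valid - differentiating G returns exactly f.

d/dtheta[G] = 15*theta**2*cos(2*theta**3 - theta/2) - 5*cos(2*theta**3 - theta/2)/4
This equals f(theta) exactly, so the claim holds.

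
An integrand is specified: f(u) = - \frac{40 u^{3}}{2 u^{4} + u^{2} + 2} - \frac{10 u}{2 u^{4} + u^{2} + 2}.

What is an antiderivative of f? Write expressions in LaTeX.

An antiderivative is F(u) = - 5 \log{\left(2 u^{4} + u^{2} + 2 \right)}.

The substitution w = 2 u^{4} + u^{2} + 2 works: f is exactly (dF/dw)*(dw/du) for that inner function.
Check: d/du[- 5 \log{\left(2 u^{4} + u^{2} + 2 \right)}] = \frac{- 40 u^{3} - 10 u}{2 u^{4} + u^{2} + 2}, which equals f(u).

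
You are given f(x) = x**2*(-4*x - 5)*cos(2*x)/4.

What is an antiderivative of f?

An antiderivative is F(x) = -x**3*sin(2*x)/2 - 5*x**2*sin(2*x)/8 - 3*x**2*cos(2*x)/4 + 3*x*sin(2*x)/4 - 5*x*cos(2*x)/8 + 5*sin(2*x)/16 + 3*cos(2*x)/8.

A candidate is checked by its d/dx: the result must match f(x).
Check: d/dx[-x**3*sin(2*x)/2 - 5*x**2*sin(2*x)/8 - 3*x**2*cos(2*x)/4 + 3*x*sin(2*x)/4 - 5*x*cos(2*x)/8 + 5*sin(2*x)/16 + 3*cos(2*x)/8] = -x**3*cos(2*x) - 5*x**2*cos(2*x)/4, which equals f(x).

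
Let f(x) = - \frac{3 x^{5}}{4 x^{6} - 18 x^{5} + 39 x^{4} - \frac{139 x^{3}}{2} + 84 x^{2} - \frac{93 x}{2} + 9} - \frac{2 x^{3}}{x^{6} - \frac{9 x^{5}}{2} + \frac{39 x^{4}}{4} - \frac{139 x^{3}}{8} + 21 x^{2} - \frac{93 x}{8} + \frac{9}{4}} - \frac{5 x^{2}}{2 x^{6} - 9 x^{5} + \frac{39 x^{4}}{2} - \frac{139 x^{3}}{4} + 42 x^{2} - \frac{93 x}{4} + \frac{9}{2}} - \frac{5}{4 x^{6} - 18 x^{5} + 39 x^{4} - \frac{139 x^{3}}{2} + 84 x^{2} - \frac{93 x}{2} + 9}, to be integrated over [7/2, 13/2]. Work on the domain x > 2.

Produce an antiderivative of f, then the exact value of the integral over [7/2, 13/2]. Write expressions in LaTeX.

Antiderivative: F(x) = - \frac{410 \log{\left(x - 2 \right)}}{63} + \frac{2473 \log{\left(x - \frac{3}{2} \right)}}{336} - \frac{35713 \log{\left(x - \frac{1}{2} \right)}}{24336} - \frac{239 \log{\left(x^{2} + 3 \right)}}{3549} - \frac{38 \sqrt{3} \operatorname{atan}{\left(\frac{\sqrt{3} x}{3} \right)}}{507} + \frac{275}{624 x - 312}; value = - \frac{410 \log{\left(\frac{9}{2} \right)}}{63} - \frac{2473 \log{\left(2 \right)}}{336} - \frac{35713 \log{\left(6 \right)}}{24336} - \frac{239 \log{\left(\frac{181}{4} \right)}}{3549} - \frac{38 \sqrt{3} \operatorname{atan}{\left(\frac{13 \sqrt{3}}{6} \right)}}{507} - \frac{275}{3744} + \frac{38 \sqrt{3} \operatorname{atan}{\left(\frac{7 \sqrt{3}}{6} \right)}}{507} + \frac{239 \log{\left(\frac{61}{4} \right)}}{3549} + \frac{35713 \log{\left(3 \right)}}{24336} + \frac{410 \log{\left(\frac{3}{2} \right)}}{63} + \frac{2473 \log{\left(5 \right)}}{336}

The denominator factors as \left(x - 2\right) \left(2 x - 3\right) \left(2 x - 1\right)^{2} \left(x^{2} + 3\right); partial fractions split f into directly integrable pieces: - \frac{2 \left(239 x + 399\right)}{3549 \left(x^{2} + 3\right)} - \frac{35713}{12168 \left(2 x - 1\right)} - \frac{275}{156 \left(2 x - 1\right)^{2}} + \frac{2473}{168 \left(2 x - 3\right)} - \frac{410}{63 \left(x - 2\right)}.
F(x) = - \frac{410 \log{\left(x - 2 \right)}}{63} + \frac{2473 \log{\left(x - \frac{3}{2} \right)}}{336} - \frac{35713 \log{\left(x - \frac{1}{2} \right)}}{24336} - \frac{239 \log{\left(x^{2} + 3 \right)}}{3549} - \frac{38 \sqrt{3} \operatorname{atan}{\left(\frac{\sqrt{3} x}{3} \right)}}{507} + \frac{275}{624 x - 312} is an antiderivative of f.
Check: d/dx[- \frac{410 \log{\left(x - 2 \right)}}{63} + \frac{2473 \log{\left(x - \frac{3}{2} \right)}}{336} - \frac{35713 \log{\left(x - \frac{1}{2} \right)}}{24336} - \frac{239 \log{\left(x^{2} + 3 \right)}}{3549} - \frac{38 \sqrt{3} \operatorname{atan}{\left(\frac{\sqrt{3} x}{3} \right)}}{507} + \frac{275}{624 x - 312}] = \frac{- 6 x^{5} - 16 x^{3} - 20 x^{2} - 10}{8 x^{6} - 36 x^{5} + 78 x^{4} - 139 x^{3} + 168 x^{2} - 93 x + 18}, which equals f(x).
F(13/2) = - \frac{410 \log{\left(\frac{9}{2} \right)}}{63} - \frac{35713 \log{\left(6 \right)}}{24336} - \frac{239 \log{\left(\frac{181}{4} \right)}}{3549} - \frac{38 \sqrt{3} \operatorname{atan}{\left(\frac{13 \sqrt{3}}{6} \right)}}{507} + \frac{275}{3744} + \frac{2473 \log{\left(5 \right)}}{336}; F(7/2) = - \frac{410 \log{\left(\frac{3}{2} \right)}}{63} - \frac{35713 \log{\left(3 \right)}}{24336} - \frac{239 \log{\left(\frac{61}{4} \right)}}{3549} - \frac{38 \sqrt{3} \operatorname{atan}{\left(\frac{7 \sqrt{3}}{6} \right)}}{507} + \frac{275}{1872} + \frac{2473 \log{\left(2 \right)}}{336}.
Integral = F(13/2) - F(7/2) = - \frac{410 \log{\left(\frac{9}{2} \right)}}{63} - \frac{2473 \log{\left(2 \right)}}{336} - \frac{35713 \log{\left(6 \right)}}{24336} - \frac{239 \log{\left(\frac{181}{4} \right)}}{3549} - \frac{38 \sqrt{3} \operatorname{atan}{\left(\frac{13 \sqrt{3}}{6} \right)}}{507} - \frac{275}{3744} + \frac{38 \sqrt{3} \operatorname{atan}{\left(\frac{7 \sqrt{3}}{6} \right)}}{507} + \frac{239 \log{\left(\frac{61}{4} \right)}}{3549} + \frac{35713 \log{\left(3 \right)}}{24336} + \frac{410 \log{\left(\frac{3}{2} \right)}}{63} + \frac{2473 \log{\left(5 \right)}}{336}.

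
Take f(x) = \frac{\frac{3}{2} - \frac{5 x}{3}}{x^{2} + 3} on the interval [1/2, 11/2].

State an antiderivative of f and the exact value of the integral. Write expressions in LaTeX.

Recover f(x) by differentiating a candidate F(x); any mismatch rules it out.
F(x) = - \frac{5 \log{\left(x^{2} + 3 \right)}}{6} + \frac{\sqrt{3} \operatorname{atan}{\left(\frac{\sqrt{3} x}{3} \right)}}{2} is an antiderivative of f.
Check: d/dx[- \frac{5 \log{\left(x^{2} + 3 \right)}}{6} + \frac{\sqrt{3} \operatorname{atan}{\left(\frac{\sqrt{3} x}{3} \right)}}{2}] = \frac{9 - 10 x}{6 x^{2} + 18}, which equals f(x).
F(11/2) = - \frac{5 \log{\left(\frac{133}{4} \right)}}{6} + \frac{\sqrt{3} \operatorname{atan}{\left(\frac{11 \sqrt{3}}{6} \right)}}{2}; F(1/2) = - \frac{5 \log{\left(\frac{13}{4} \right)}}{6} + \frac{\sqrt{3} \operatorname{atan}{\left(\frac{\sqrt{3}}{6} \right)}}{2}.
Integral = F(11/2) - F(1/2) = - \frac{5 \log{\left(\frac{133}{4} \right)}}{6} - \frac{\sqrt{3} \operatorname{atan}{\left(\frac{\sqrt{3}}{6} \right)}}{2} + \frac{5 \log{\left(\frac{13}{4} \right)}}{6} + \frac{\sqrt{3} \operatorname{atan}{\left(\frac{11 \sqrt{3}}{6} \right)}}{2}.

Antiderivative: F(x) = - \frac{5 \log{\left(x^{2} + 3 \right)}}{6} + \frac{\sqrt{3} \operatorname{atan}{\left(\frac{\sqrt{3} x}{3} \right)}}{2}; value = - \frac{5 \log{\left(\frac{133}{4} \right)}}{6} - \frac{\sqrt{3} \operatorname{atan}{\left(\frac{\sqrt{3}}{6} \right)}}{2} + \frac{5 \log{\left(\frac{13}{4} \right)}}{6} + \frac{\sqrt{3} \operatorname{atan}{\left(\frac{11 \sqrt{3}}{6} \right)}}{2}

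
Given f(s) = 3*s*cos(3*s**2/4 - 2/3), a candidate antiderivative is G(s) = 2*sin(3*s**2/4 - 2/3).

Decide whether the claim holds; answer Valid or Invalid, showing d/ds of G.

d/ds[G] = 3*s*cos(3*s**2/4 - 2/3)
This equals f(s) exactly, so the claim holds.

Valid. The derivative of G reproduces f.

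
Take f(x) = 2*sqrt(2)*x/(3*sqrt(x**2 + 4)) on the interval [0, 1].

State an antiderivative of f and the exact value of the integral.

Antiderivative: F(x) = 4*sqrt(x**2/2 + 2)/3; value = -4*sqrt(2)/3 + 2*sqrt(10)/3

The substitution u = x**2/2 + 2 works: f is exactly (dF/du)*(du/dx) for that inner function.
F(x) = 4*sqrt(x**2/2 + 2)/3 is an antiderivative of f.
Check: d/dx[4*sqrt(x**2/2 + 2)/3] = 2*sqrt(2)*x/(3*sqrt(x**2 + 4)) = f(x).
F(1) = 2*sqrt(10)/3; F(0) = 4*sqrt(2)/3.
Integral = F(1) - F(0) = -4*sqrt(2)/3 + 2*sqrt(10)/3.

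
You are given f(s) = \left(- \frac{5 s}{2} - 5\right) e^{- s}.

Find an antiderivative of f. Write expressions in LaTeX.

f has the shape u'v + uv' for u = \frac{5 s}{2} + \frac{15}{2} and v = e^{- s} — it is the derivative of the product u*v.
Check: d/ds[\frac{5 s e^{- s}}{2} + \frac{15 e^{- s}}{2}] = \frac{\left(- 5 s - 10\right) e^{- s}}{2}, which equals f(s).

An antiderivative is F(s) = \frac{5 s e^{- s}}{2} + \frac{15 e^{- s}}{2}.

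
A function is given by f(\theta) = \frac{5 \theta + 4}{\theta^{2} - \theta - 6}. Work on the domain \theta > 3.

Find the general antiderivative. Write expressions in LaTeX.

F(\theta) = \frac{19 \log{\left(\theta - 3 \right)} + 6 \log{\left(\theta + 2 \right)}}{5} + C

Factor the denominator (\left(\theta - 3\right) \left(\theta + 2\right)) and decompose: f = \frac{6}{5 \left(\theta + 2\right)} + \frac{19}{5 \left(\theta - 3\right)}; each piece integrates to a log, atan, or power term.
Check: d/d\theta[\frac{19 \log{\left(\theta - 3 \right)} + 6 \log{\left(\theta + 2 \right)}}{5}] = \frac{5 \theta + 4}{\theta^{2} - \theta - 6} = f(\theta).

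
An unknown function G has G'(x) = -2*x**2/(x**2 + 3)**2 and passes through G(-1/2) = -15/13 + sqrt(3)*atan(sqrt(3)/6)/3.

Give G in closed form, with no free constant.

Recover the given G'(x) by differentiating a candidate G(x); any mismatch rules it out.
A general antiderivative is 2*x/(2*x**2 + 6) - sqrt(3)*atan(sqrt(3)*x/3)/3 + C.
The condition gives C = -15/13 + sqrt(3)*atan(sqrt(3)/6)/3 - (-2/13 + sqrt(3)*atan(sqrt(3)/6)/3) = -1.
So G(x) = (-sqrt(3)*x**2*atan(sqrt(3)*x/3) - 3*x**2 + 3*x - 3*sqrt(3)*atan(sqrt(3)*x/3) - 9)/(3*x**2 + 9).
Check: d/dx[(-sqrt(3)*x**2*atan(sqrt(3)*x/3) - 3*x**2 + 3*x - 3*sqrt(3)*atan(sqrt(3)*x/3) - 9)/(3*x**2 + 9)] = -2*x**2/(x**4 + 6*x**2 + 9), which equals G'(x).

G(x) = (-sqrt(3)*x**2*atan(sqrt(3)*x/3) - 3*x**2 + 3*x - 3*sqrt(3)*atan(sqrt(3)*x/3) - 9)/(3*x**2 + 9)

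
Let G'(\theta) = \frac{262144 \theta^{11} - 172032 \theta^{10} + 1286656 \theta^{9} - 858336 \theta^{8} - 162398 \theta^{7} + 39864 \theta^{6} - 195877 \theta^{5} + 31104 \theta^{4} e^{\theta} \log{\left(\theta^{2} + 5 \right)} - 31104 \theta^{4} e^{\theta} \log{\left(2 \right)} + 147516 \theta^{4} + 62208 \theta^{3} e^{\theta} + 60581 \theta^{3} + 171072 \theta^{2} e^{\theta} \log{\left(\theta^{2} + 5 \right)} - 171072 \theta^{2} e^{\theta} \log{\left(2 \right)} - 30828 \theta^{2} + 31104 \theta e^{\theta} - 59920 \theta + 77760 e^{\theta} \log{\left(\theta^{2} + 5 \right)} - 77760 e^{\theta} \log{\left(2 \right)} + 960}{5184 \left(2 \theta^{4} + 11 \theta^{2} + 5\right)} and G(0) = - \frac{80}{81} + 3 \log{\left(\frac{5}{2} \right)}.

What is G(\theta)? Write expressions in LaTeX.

G(\theta) = \frac{256 \theta^{8}}{81} - \frac{64 \theta^{7}}{27} - \frac{202 \theta^{6}}{81} + \frac{61 \theta^{5}}{36} + \frac{5915 \theta^{4}}{6912} - \frac{61 \theta^{3}}{144} - \frac{101 \theta^{2}}{648} + \frac{\theta}{27} + 3 e^{\theta} \log{\left(\frac{\theta^{2}}{2} + \frac{5}{2} \right)} - \frac{\log{\left(2 \theta^{2} + 1 \right)}}{2} - \frac{80}{81}

Whatever form G(\theta) takes, its d/d\theta must return the stated G'(\theta).
A general antiderivative is \left(- \frac{4 \theta^{2}}{3} + \frac{\theta}{4} + \frac{1}{3}\right)^{4} + 3 e^{\theta} \log{\left(\frac{\theta^{2}}{2} + \frac{5}{2} \right)} - \frac{\log{\left(2 \theta^{2} + 1 \right)}}{2} + C.
The condition gives C = - \frac{80}{81} + 3 \log{\left(\frac{5}{2} \right)} - (\frac{1}{81} + 3 \log{\left(\frac{5}{2} \right)}) = -1.
So G(\theta) = \frac{256 \theta^{8}}{81} - \frac{64 \theta^{7}}{27} - \frac{202 \theta^{6}}{81} + \frac{61 \theta^{5}}{36} + \frac{5915 \theta^{4}}{6912} - \frac{61 \theta^{3}}{144} - \frac{101 \theta^{2}}{648} + \frac{\theta}{27} + 3 e^{\theta} \log{\left(\frac{\theta^{2}}{2} + \frac{5}{2} \right)} - \frac{\log{\left(2 \theta^{2} + 1 \right)}}{2} - \frac{80}{81}.
Check: d/d\theta[\frac{256 \theta^{8}}{81} - \frac{64 \theta^{7}}{27} - \frac{202 \theta^{6}}{81} + \frac{61 \theta^{5}}{36} + \frac{5915 \theta^{4}}{6912} - \frac{61 \theta^{3}}{144} - \frac{101 \theta^{2}}{648} + \frac{\theta}{27} + 3 e^{\theta} \log{\left(\frac{\theta^{2}}{2} + \frac{5}{2} \right)} - \frac{\log{\left(2 \theta^{2} + 1 \right)}}{2} - \frac{80}{81}] = \frac{262144 \theta^{11} - 172032 \theta^{10} + 1286656 \theta^{9} - 858336 \theta^{8} - 162398 \theta^{7} + 39864 \theta^{6} - 195877 \theta^{5} + 31104 \theta^{4} e^{\theta} \log{\left(\theta^{2} + 5 \right)} - 31104 \theta^{4} e^{\theta} \log{\left(2 \right)} + 147516 \theta^{4} + 62208 \theta^{3} e^{\theta} + 60581 \theta^{3} + 171072 \theta^{2} e^{\theta} \log{\left(\theta^{2} + 5 \right)} - 171072 \theta^{2} e^{\theta} \log{\left(2 \right)} - 30828 \theta^{2} + 31104 \theta e^{\theta} - 59920 \theta + 77760 e^{\theta} \log{\left(\theta^{2} + 5 \right)} - 77760 e^{\theta} \log{\left(2 \right)} + 960}{10368 \theta^{4} + 57024 \theta^{2} + 25920}, which equals G'(\theta).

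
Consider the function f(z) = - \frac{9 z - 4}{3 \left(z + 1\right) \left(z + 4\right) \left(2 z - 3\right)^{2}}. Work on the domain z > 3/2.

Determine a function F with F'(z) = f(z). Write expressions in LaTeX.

Factor the denominator (3 \left(z + 1\right) \left(z + 4\right) \left(2 z - 3\right)^{2}) and decompose: f = - \frac{382}{9075 \left(2 z - 3\right)} - \frac{38}{165 \left(2 z - 3\right)^{2}} - \frac{40}{1089 \left(z + 4\right)} + \frac{13}{225 \left(z + 1\right)}; each piece integrates to a log, atan, or power term.
Check: d/dz[- \frac{191 \log{\left(z - \frac{3}{2} \right)}}{9075} + \frac{13 \log{\left(z + 1 \right)}}{225} - \frac{40 \log{\left(z + 4 \right)}}{1089} + \frac{19}{330 z - 495}] = \frac{4 - 9 z}{12 z^{4} + 24 z^{3} - 105 z^{2} - 9 z + 108}, which equals f(z).

An antiderivative is F(z) = - \frac{191 \log{\left(z - \frac{3}{2} \right)}}{9075} + \frac{13 \log{\left(z + 1 \right)}}{225} - \frac{40 \log{\left(z + 4 \right)}}{1089} + \frac{19}{330 z - 495}.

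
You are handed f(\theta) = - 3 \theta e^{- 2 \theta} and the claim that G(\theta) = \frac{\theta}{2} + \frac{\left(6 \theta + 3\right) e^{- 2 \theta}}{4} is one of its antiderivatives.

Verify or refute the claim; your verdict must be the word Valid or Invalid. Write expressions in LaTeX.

d/d\theta[G] = \frac{\left(- 6 \theta + e^{2 \theta}\right) e^{- 2 \theta}}{2}
d/d\theta[G] - f(\theta) = \frac{1}{2} != 0.

Invalid: d/d\theta[G] - f = \frac{1}{2}, which is not 0.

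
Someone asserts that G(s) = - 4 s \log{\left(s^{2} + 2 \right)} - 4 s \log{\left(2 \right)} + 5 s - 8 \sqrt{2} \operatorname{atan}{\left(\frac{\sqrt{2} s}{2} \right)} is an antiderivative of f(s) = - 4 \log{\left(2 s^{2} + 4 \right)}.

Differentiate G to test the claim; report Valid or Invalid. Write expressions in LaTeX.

d/ds[G] = - 4 \log{\left(s^{2} + 2 \right)} - 3 - 4 \log{\left(2 \right)}
d/ds[G] - f(s) = -3 != 0.

Invalid: d/ds[G] - f = -3, which is not 0.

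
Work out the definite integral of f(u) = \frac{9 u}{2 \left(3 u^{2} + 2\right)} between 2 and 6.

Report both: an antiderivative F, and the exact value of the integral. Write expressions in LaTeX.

Antiderivative: F(u) = \frac{3 \log{\left(2 u^{2} + \frac{4}{3} \right)}}{4}; value = - \frac{3 \log{\left(\frac{28}{3} \right)}}{4} + \frac{3 \log{\left(\frac{220}{3} \right)}}{4}

The substitution w = 2 u^{2} + \frac{4}{3} works: f is exactly (dF/dw)*(dw/du) for that inner function.
F(u) = \frac{3 \log{\left(2 u^{2} + \frac{4}{3} \right)}}{4} is an antiderivative of f.
Check: d/du[\frac{3 \log{\left(2 u^{2} + \frac{4}{3} \right)}}{4}] = \frac{9 u}{6 u^{2} + 4}, which equals f(u).
F(6) = \frac{3 \log{\left(\frac{220}{3} \right)}}{4}; F(2) = \frac{3 \log{\left(\frac{28}{3} \right)}}{4}.
Integral = F(6) - F(2) = - \frac{3 \log{\left(\frac{28}{3} \right)}}{4} + \frac{3 \log{\left(\frac{220}{3} \right)}}{4}.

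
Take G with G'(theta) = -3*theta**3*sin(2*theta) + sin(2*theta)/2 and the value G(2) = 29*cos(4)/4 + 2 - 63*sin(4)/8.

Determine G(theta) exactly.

G(theta) = 3*theta**3*cos(2*theta)/2 - 9*theta**2*sin(2*theta)/4 - 9*theta*cos(2*theta)/4 + 9*sin(2*theta)/8 - cos(2*theta)/4 + 2

The integrand splits into summands that can be handled one at a time.
A general antiderivative is 3*theta**3*cos(2*theta)/2 - 9*theta**2*sin(2*theta)/4 - 9*theta*cos(2*theta)/4 + 9*sin(2*theta)/8 - cos(2*theta)/4 + C.
The condition gives C = 29*cos(4)/4 + 2 - 63*sin(4)/8 - (29*cos(4)/4 - 63*sin(4)/8) = 2.
So G(theta) = 3*theta**3*cos(2*theta)/2 - 9*theta**2*sin(2*theta)/4 - 9*theta*cos(2*theta)/4 + 9*sin(2*theta)/8 - cos(2*theta)/4 + 2.
Check: d/dtheta[3*theta**3*cos(2*theta)/2 - 9*theta**2*sin(2*theta)/4 - 9*theta*cos(2*theta)/4 + 9*sin(2*theta)/8 - cos(2*theta)/4 + 2] = -3*theta**3*sin(2*theta) + sin(2*theta)/2 = G'(theta).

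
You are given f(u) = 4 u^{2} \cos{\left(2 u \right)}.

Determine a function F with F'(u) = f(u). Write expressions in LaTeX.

Differentiate the proposed F(u) back; it has to land on f(u) exactly.
Check: d/du[2 u^{2} \sin{\left(2 u \right)} + 2 u \cos{\left(2 u \right)} - \sin{\left(2 u \right)}] = 4 u^{2} \cos{\left(2 u \right)} = f(u).

An antiderivative is F(u) = 2 u^{2} \sin{\left(2 u \right)} + 2 u \cos{\left(2 u \right)} - \sin{\left(2 u \right)}.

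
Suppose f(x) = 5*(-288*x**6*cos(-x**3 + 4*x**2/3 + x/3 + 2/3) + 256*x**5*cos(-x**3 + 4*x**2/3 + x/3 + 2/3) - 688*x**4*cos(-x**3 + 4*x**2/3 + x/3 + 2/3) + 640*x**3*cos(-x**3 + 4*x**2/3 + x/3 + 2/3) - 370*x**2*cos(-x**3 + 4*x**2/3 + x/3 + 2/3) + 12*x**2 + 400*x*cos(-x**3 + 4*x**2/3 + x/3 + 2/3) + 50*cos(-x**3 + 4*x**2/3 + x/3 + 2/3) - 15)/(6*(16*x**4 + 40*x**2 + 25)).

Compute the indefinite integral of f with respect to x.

Recover f(x) by differentiating a candidate F(x); any mismatch rules it out.
Check: d/dx[-5*x/(8*x**2 + 10) + 5*sin(-x**3 + 4*x**2/3 + x/3 + 2/3)] = (-1440*x**6*cos(-x**3 + 4*x**2/3 + x/3 + 2/3) + 1280*x**5*cos(-x**3 + 4*x**2/3 + x/3 + 2/3) - 3440*x**4*cos(-x**3 + 4*x**2/3 + x/3 + 2/3) + 3200*x**3*cos(-x**3 + 4*x**2/3 + x/3 + 2/3) - 1850*x**2*cos(-x**3 + 4*x**2/3 + x/3 + 2/3) + 60*x**2 + 2000*x*cos(-x**3 + 4*x**2/3 + x/3 + 2/3) + 250*cos(-x**3 + 4*x**2/3 + x/3 + 2/3) - 75)/(96*x**4 + 240*x**2 + 150), which equals f(x).

F(x) = -5*x/(8*x**2 + 10) + 5*sin(-x**3 + 4*x**2/3 + x/3 + 2/3) + C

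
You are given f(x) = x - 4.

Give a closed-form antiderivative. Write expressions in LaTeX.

Any candidate F(x) must reproduce f(x) exactly when differentiated.
Check: d/dx[\frac{x^{2}}{2} - 4 x] = x - 4 = f(x).

An antiderivative is F(x) = \frac{x^{2}}{2} - 4 x.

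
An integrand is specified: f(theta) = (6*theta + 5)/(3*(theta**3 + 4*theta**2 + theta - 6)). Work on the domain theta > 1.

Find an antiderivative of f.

An antiderivative is F(theta) = 11*log(theta - 1)/36 + 7*log(theta + 2)/9 - 13*log(theta + 3)/12.

The denominator factors as 3*(theta - 1)*(theta + 2)*(theta + 3); partial fractions split f into directly integrable pieces: -13/(12*(theta + 3)) + 7/(9*(theta + 2)) + 11/(36*(theta - 1)).
Check: d/dtheta[11*log(theta - 1)/36 + 7*log(theta + 2)/9 - 13*log(theta + 3)/12] = (6*theta + 5)/(3*theta**3 + 12*theta**2 + 3*theta - 18), which equals f(theta).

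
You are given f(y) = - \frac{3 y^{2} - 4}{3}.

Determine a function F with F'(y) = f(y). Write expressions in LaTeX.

An antiderivative is F(y) = - \frac{y \left(y - 2\right) \left(y + 2\right)}{3}.

Differentiate the proposed F(y) back; it has to land on f(y) exactly.
Check: d/dy[- \frac{y \left(y - 2\right) \left(y + 2\right)}{3}] = \frac{4}{3} - y^{2}, which equals f(y).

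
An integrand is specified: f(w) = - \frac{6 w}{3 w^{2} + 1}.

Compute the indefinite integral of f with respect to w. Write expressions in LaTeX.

F(w) = - \log{\left(\frac{3 w^{2}}{2} + \frac{1}{2} \right)} + C

f matches the chain-rule pattern g'(h)*h' with inner function h(w) = \frac{3 w^{2}}{2} + \frac{1}{2}; substituting u = h(w) collapses the integral.
Check: d/dw[- \log{\left(\frac{3 w^{2}}{2} + \frac{1}{2} \right)}] = - \frac{6 w}{3 w^{2} + 1} = f(w).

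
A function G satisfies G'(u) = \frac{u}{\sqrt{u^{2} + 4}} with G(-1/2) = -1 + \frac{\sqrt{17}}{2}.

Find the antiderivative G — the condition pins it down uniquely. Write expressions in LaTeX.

The substitution w = u^{2} + 4 works: G'(u) is exactly (dG/dw)*(dw/du) for that inner function.
A general antiderivative is \sqrt{u^{2} + 4} + C.
The condition gives C = -1 + \frac{\sqrt{17}}{2} - (\frac{\sqrt{17}}{2}) = -1.
So G(u) = \sqrt{u^{2} + 4} - 1.
Check: d/du[\sqrt{u^{2} + 4} - 1] = \frac{u}{\sqrt{u^{2} + 4}} = G'(u).

G(u) = \sqrt{u^{2} + 4} - 1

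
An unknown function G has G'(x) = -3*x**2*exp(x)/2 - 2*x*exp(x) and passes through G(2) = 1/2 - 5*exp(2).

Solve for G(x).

G(x) = -3*x**2*exp(x)/2 + x*exp(x) - exp(x) + 1/2

Recognize the product-rule pattern: G'(x) = u'v + uv' with u = -3*x**2/2 + x - 1, v = exp(x), so integration by parts undoes it.
A general antiderivative is (-3*x**2 + 2*x - 2)*exp(x)/2 + C.
The condition gives C = 1/2 - 5*exp(2) - (-5*exp(2)) = 1/2.
So G(x) = -3*x**2*exp(x)/2 + x*exp(x) - exp(x) + 1/2.
Check: d/dx[-3*x**2*exp(x)/2 + x*exp(x) - exp(x) + 1/2] = -3*x**2*exp(x)/2 - 2*x*exp(x) = G'(x).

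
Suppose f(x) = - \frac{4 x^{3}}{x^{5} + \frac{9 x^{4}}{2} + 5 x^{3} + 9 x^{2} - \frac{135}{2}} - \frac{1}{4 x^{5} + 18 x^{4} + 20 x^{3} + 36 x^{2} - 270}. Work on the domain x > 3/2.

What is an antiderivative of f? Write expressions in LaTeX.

Factor the denominator (2 \left(x + 3\right)^{2} \left(2 x - 3\right) \left(x^{2} + 5\right)) and decompose: f = - \frac{2885 x + 1964}{5684 \left(x^{2} + 5\right)} - \frac{440}{2349 \left(2 x - 3\right)} + \frac{9545}{15876 \left(x + 3\right)} - \frac{431}{252 \left(x + 3\right)^{2}}; each piece integrates to a log, atan, or power term.
Check: d/dx[\frac{- 431200 \left(x + 3\right) \log{\left(x - \frac{3}{2} \right)} + 2768050 \left(x + 3\right) \log{\left(x + 3 \right)} - 1168425 \left(x + 3\right) \log{\left(x^{2} + 5 \right)} - 318168 \sqrt{5} \left(x + 3\right) \operatorname{atan}{\left(\frac{\sqrt{5} x}{5} \right)} + 7874370}{4604040 \left(x + 3\right)}] = \frac{- 16 x^{3} - 1}{4 x^{5} + 18 x^{4} + 20 x^{3} + 36 x^{2} - 270}, which equals f(x).

An antiderivative is F(x) = \frac{- 431200 \left(x + 3\right) \log{\left(x - \frac{3}{2} \right)} + 2768050 \left(x + 3\right) \log{\left(x + 3 \right)} - 1168425 \left(x + 3\right) \log{\left(x^{2} + 5 \right)} - 318168 \sqrt{5} \left(x + 3\right) \operatorname{atan}{\left(\frac{\sqrt{5} x}{5} \right)} + 7874370}{4604040 \left(x + 3\right)}.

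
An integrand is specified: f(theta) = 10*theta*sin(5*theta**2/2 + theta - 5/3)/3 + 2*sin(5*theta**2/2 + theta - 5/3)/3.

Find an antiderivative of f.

An antiderivative is F(theta) = -2*cos(5*theta**2/2 + theta - 5/3)/3.

f matches the chain-rule pattern g'(h)*h' with inner function h(theta) = 5*theta**2/2 + theta - 5/3; substituting u = h(theta) collapses the integral.
Check: d/dtheta[-2*cos(5*theta**2/2 + theta - 5/3)/3] = 10*theta*sin(5*theta**2/2 + theta - 5/3)/3 + 2*sin(5*theta**2/2 + theta - 5/3)/3 = f(theta).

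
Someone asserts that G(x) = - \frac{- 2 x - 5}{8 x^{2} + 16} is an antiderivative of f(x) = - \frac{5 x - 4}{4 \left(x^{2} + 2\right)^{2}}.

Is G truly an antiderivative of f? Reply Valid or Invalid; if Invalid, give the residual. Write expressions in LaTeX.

d/dx[G] = \frac{- x^{2} - 5 x + 2}{4 x^{4} + 16 x^{2} + 16}
d/dx[G] - f(x) = - \frac{1}{4 x^{2} + 8} != 0.

Invalid: d/dx[G] - f = - \frac{1}{4 x^{2} + 8}, which is not 0.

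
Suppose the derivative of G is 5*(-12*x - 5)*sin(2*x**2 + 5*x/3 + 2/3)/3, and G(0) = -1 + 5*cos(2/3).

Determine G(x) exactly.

The substitution u = 2*x**2 + 5*x/3 + 2/3 works: G'(x) is exactly (dG/du)*(du/dx) for that inner function.
A general antiderivative is 5*cos(2*x**2 + 5*x/3 + 2/3) + C.
The condition gives C = -1 + 5*cos(2/3) - (5*cos(2/3)) = -1.
So G(x) = 5*cos(2*x**2 + 5*x/3 + 2/3) - 1.
Check: d/dx[5*cos(2*x**2 + 5*x/3 + 2/3) - 1] = -20*x*sin(2*x**2 + 5*x/3 + 2/3) - 25*sin(2*x**2 + 5*x/3 + 2/3)/3, which equals G'(x).

G(x) = 5*cos(2*x**2 + 5*x/3 + 2/3) - 1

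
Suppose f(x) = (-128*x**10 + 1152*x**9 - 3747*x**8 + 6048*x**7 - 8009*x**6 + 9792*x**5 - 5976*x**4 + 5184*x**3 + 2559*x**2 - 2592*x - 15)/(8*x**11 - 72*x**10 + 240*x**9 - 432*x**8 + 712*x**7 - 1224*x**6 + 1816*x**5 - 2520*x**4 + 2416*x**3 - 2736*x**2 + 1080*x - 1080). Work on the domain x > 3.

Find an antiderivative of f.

Whatever form F(x) takes, F'(x) = f(x) is non-negotiable.
Check: d/dx[(3*x**2 - 64*(x - 3)**2*(x**2 + 1)*log(x**4/2 + x**2/2 + 5/2) - 32*(x - 3)**2 + 3)/(16*(x - 3)**2*(x**2 + 1))] = (-128*x**10 + 1152*x**9 - 3747*x**8 + 6048*x**7 - 8009*x**6 + 9792*x**5 - 5976*x**4 + 5184*x**3 + 2559*x**2 - 2592*x - 15)/(8*x**11 - 72*x**10 + 240*x**9 - 432*x**8 + 712*x**7 - 1224*x**6 + 1816*x**5 - 2520*x**4 + 2416*x**3 - 2736*x**2 + 1080*x - 1080) = f(x).

An antiderivative is F(x) = (3*x**2 - 64*(x - 3)**2*(x**2 + 1)*log(x**4/2 + x**2/2 + 5/2) - 32*(x - 3)**2 + 3)/(16*(x - 3)**2*(x**2 + 1)).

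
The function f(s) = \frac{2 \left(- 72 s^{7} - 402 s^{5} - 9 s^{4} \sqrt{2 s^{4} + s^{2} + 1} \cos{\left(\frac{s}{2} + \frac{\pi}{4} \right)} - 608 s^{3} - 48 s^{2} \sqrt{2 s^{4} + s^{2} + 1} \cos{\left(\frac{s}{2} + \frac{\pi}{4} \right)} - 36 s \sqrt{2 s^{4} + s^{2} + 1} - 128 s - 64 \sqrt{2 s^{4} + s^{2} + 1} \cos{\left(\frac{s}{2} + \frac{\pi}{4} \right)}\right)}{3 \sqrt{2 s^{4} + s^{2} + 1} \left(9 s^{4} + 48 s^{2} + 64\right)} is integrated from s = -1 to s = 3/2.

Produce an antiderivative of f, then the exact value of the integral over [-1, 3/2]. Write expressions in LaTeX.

A candidate is checked by its d/ds: the result must match f(s).
F(s) = - \frac{4 \left(3 s^{2} \sqrt{2 s^{4} + s^{2} + 1} + 3 s^{2} \sin{\left(\frac{s}{2} + \frac{\pi}{4} \right)} + 8 \sqrt{2 s^{4} + s^{2} + 1} + 8 \sin{\left(\frac{s}{2} + \frac{\pi}{4} \right)} - 3\right)}{3 \left(3 s^{2} + 8\right)} is an antiderivative of f.
Check: d/ds[- \frac{4 \left(3 s^{2} \sqrt{2 s^{4} + s^{2} + 1} + 3 s^{2} \sin{\left(\frac{s}{2} + \frac{\pi}{4} \right)} + 8 \sqrt{2 s^{4} + s^{2} + 1} + 8 \sin{\left(\frac{s}{2} + \frac{\pi}{4} \right)} - 3\right)}{3 \left(3 s^{2} + 8\right)}] = \frac{- 144 s^{7} - 804 s^{5} - 18 s^{4} \sqrt{2 s^{4} + s^{2} + 1} \cos{\left(\frac{s}{2} + \frac{\pi}{4} \right)} - 1216 s^{3} - 96 s^{2} \sqrt{2 s^{4} + s^{2} + 1} \cos{\left(\frac{s}{2} + \frac{\pi}{4} \right)} - 72 s \sqrt{2 s^{4} + s^{2} + 1} - 256 s - 128 \sqrt{2 s^{4} + s^{2} + 1} \cos{\left(\frac{s}{2} + \frac{\pi}{4} \right)}}{27 s^{4} \sqrt{2 s^{4} + s^{2} + 1} + 144 s^{2} \sqrt{2 s^{4} + s^{2} + 1} + 192 \sqrt{2 s^{4} + s^{2} + 1}}, which equals f(s).
F(3/2) = - \frac{\sqrt{214}}{3} - \frac{4 \sin{\left(\frac{3}{4} + \frac{\pi}{4} \right)}}{3} + \frac{16}{59}; F(-1) = - \frac{76}{33} - \frac{4 \cos{\left(\frac{1}{2} + \frac{\pi}{4} \right)}}{3}.
Integral = F(3/2) - F(-1) = - \frac{\sqrt{214}}{3} - \frac{4 \sin{\left(\frac{3}{4} + \frac{\pi}{4} \right)}}{3} + \frac{4 \cos{\left(\frac{1}{2} + \frac{\pi}{4} \right)}}{3} + \frac{5012}{1947}.

Antiderivative: F(s) = - \frac{4 \left(3 s^{2} \sqrt{2 s^{4} + s^{2} + 1} + 3 s^{2} \sin{\left(\frac{s}{2} + \frac{\pi}{4} \right)} + 8 \sqrt{2 s^{4} + s^{2} + 1} + 8 \sin{\left(\frac{s}{2} + \frac{\pi}{4} \right)} - 3\right)}{3 \left(3 s^{2} + 8\right)}; value = - \frac{\sqrt{214}}{3} - \frac{4 \sin{\left(\frac{3}{4} + \frac{\pi}{4} \right)}}{3} + \frac{4 \cos{\left(\frac{1}{2} + \frac{\pi}{4} \right)}}{3} + \frac{5012}{1947}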